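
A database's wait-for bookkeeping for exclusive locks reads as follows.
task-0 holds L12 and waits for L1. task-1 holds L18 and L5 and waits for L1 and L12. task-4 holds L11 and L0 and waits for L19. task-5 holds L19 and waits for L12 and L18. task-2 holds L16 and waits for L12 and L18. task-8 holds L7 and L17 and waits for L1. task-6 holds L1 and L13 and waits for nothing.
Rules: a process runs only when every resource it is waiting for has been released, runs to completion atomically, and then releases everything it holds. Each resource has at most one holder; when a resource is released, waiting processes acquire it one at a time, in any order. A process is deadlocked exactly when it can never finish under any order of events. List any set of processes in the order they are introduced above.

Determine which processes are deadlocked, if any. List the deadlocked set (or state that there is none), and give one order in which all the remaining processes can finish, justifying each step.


The deadlocked set is empty.
Key observation: the wait relation is loop-free; peeling off processes with no waits unwinds the whole state.
One completion order for the rest: task-6, task-0, task-1, task-2, task-5, task-8, task-4.
Walking it through:
  task-6: no waits; runs immediately, freeing L1 and L13
  run task-0 (all its waits — L1 — are resolved); releases L12
  run task-1 (all its waits — L1 and L12 — are resolved); releases L18 and L5
  run task-2 (all its waits — L12 and L18 — are resolved); releases L16
  run task-5 (all its waits — L12 and L18 — are resolved); releases L19
  run task-8 (all its waits — L1 — are resolved); releases L7 and L17
  run task-4 (all its waits — L19 — are resolved); releases L11 and L0


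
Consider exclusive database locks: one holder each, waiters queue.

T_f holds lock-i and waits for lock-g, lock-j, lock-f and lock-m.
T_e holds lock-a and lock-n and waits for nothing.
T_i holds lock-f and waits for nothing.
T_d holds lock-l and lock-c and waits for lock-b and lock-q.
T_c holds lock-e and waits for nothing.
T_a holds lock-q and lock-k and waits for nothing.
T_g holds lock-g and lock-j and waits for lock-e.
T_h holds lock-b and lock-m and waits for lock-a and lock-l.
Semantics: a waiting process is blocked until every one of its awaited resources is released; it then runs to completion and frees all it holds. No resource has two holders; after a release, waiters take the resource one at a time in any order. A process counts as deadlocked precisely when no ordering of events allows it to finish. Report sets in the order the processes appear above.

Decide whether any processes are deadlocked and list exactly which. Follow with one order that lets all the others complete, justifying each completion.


The deadlocked set is T_f, T_d and T_h.
Key observation: T_h -> T_d -> T_h is a circular wait — nothing in it can go first; T_f waits into the deadlock from upstream.
A valid finishing order for the others: T_e, T_i, T_a, T_c, T_g.
Check, step by step:
  run T_e (it waits on nothing); releases lock-a and lock-n
  run T_i (it waits on nothing); releases lock-f
  run T_a (it waits on nothing); releases lock-q and lock-k
  run T_c (it waits on nothing); releases lock-e
  run T_g (all its waits — lock-e — are resolved); releases lock-g and lock-j


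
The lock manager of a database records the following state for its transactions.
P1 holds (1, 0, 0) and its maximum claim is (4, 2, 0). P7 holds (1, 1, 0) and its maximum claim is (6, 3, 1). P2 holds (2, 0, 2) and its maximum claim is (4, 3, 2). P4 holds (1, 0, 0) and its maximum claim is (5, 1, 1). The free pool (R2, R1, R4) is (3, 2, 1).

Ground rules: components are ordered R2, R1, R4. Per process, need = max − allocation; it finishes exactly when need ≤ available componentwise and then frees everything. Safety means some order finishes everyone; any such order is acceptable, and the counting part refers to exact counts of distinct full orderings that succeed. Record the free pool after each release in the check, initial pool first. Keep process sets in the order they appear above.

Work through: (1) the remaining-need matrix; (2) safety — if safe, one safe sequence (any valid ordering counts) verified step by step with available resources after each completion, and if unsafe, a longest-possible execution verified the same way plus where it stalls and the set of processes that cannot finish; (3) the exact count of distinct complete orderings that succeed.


(1) Need matrix, components ordered R2, R1, R4:
  P1: (3, 2, 0)
  P7: (5, 2, 1)
  P2: (2, 3, 0)
  P4: (4, 1, 1)
(2) SAFE, for example via the order P1, P4, P7, P2.
Key observation: the order's first zero-slack moment is P1 ((3, 2, 0) needed, (3, 2, 1) free — a requested resource with nothing to spare).
Check, step by step:
  pool = (3, 2, 1)
  run P1 (needs (3, 2, 0), free (3, 2, 1)); after release of (1, 0, 0) the pool is (4, 2, 1)
  run P4 (needs (4, 1, 1), free (4, 2, 1)); after release of (1, 0, 0) the pool is (5, 2, 1)
  run P7 (needs (5, 2, 1), free (5, 2, 1)); after release of (1, 1, 0) the pool is (6, 3, 1)
  run P2 (needs (2, 3, 0), free (6, 3, 1)); after release of (2, 0, 2) the pool is (8, 3, 3)
(3) Precisely 1 of the possible complete orderings is a safe sequence.


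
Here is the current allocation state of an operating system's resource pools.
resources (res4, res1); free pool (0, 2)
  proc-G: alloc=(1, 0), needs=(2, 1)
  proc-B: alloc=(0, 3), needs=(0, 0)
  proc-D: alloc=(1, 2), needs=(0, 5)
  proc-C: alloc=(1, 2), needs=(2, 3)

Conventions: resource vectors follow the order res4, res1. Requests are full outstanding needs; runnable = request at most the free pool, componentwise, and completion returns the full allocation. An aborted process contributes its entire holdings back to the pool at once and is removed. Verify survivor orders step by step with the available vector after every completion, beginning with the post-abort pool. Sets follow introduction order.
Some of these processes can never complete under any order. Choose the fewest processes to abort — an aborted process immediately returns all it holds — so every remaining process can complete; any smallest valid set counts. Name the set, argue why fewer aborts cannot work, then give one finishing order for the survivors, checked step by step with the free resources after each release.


The answer: abort proc-G.
Key observation: the returned (1, 0) from proc-G is what brings proc-C — unrunnable before, under any order — into play at step 3.
Minimality: the empty abort set fails — the state is deadlocked as it stands.
Survivors finish in the order: proc-B, proc-D, proc-C. Check, step by step (pool after the aborts first):
  pool = (1, 2)
  run proc-B (needs (0, 0), free (1, 2)); after release of (0, 3) the pool is (1, 5)
  run proc-D (needs (0, 5), free (1, 5)); after release of (1, 2) the pool is (2, 7)
  run proc-C (needs (2, 3), free (2, 7)); after release of (1, 2) the pool is (3, 9)


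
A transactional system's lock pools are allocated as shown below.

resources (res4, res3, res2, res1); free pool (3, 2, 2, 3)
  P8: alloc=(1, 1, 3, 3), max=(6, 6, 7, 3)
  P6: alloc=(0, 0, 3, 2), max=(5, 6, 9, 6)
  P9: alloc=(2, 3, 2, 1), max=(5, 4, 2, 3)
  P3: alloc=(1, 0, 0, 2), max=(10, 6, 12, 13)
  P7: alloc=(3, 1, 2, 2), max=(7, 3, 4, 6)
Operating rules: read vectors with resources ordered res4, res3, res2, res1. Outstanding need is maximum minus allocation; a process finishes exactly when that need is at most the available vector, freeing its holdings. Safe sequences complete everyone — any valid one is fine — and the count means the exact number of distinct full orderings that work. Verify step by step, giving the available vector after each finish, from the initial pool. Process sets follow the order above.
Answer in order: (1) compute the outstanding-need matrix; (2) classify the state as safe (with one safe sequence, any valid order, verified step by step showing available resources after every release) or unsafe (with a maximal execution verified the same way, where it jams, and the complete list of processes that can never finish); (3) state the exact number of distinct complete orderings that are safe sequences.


(1) Remaining need (order res4, res3, res2, res1):
  P8: (5, 5, 4, 0)
  P6: (5, 6, 6, 4)
  P9: (3, 1, 0, 2)
  P3: (9, 6, 12, 11)
  P7: (4, 2, 2, 4)
(2) SAFE, for example via the order P9, P8, P6, P7, P3.
Key observation: at P9 the run first touches a limit — (3, 1, 0, 2) against (3, 2, 2, 3), exact on a resource it actually requests.
Check, step by step:
  pool = (3, 2, 2, 3)
  run P9 (needs (3, 1, 0, 2), free (3, 2, 2, 3)); after release of (2, 3, 2, 1) the pool is (5, 5, 4, 4)
  run P8 (needs (5, 5, 4, 0), free (5, 5, 4, 4)); after release of (1, 1, 3, 3) the pool is (6, 6, 7, 7)
  run P6 (needs (5, 6, 6, 4), free (6, 6, 7, 7)); after release of (0, 0, 3, 2) the pool is (6, 6, 10, 9)
  run P7 (needs (4, 2, 2, 4), free (6, 6, 10, 9)); after release of (3, 1, 2, 2) the pool is (9, 7, 12, 11)
  run P3 (needs (9, 6, 12, 11), free (9, 7, 12, 11)); after release of (1, 0, 0, 2) the pool is (10, 7, 12, 13)
(3) Precisely 4 of the possible complete orderings are safe sequences.


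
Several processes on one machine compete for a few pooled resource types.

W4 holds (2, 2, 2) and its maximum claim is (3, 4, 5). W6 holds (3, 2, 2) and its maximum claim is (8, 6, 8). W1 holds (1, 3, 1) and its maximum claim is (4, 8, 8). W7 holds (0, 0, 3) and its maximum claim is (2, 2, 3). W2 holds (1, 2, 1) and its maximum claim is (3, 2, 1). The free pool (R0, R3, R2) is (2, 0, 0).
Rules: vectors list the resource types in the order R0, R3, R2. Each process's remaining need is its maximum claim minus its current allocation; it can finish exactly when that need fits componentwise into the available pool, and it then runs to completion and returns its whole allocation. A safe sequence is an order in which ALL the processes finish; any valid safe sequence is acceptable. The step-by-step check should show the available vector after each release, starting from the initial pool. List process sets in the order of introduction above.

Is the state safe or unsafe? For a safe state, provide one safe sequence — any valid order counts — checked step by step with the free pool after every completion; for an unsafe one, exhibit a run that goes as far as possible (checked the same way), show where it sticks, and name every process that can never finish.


SAFE, for example via the order W2, W7, W4, W6, W1.
Key observation: reading the order forward, W2 is the first process whose need (2, 0, 0) meets the free pool (2, 0, 0) exactly on a resource it requests.
Step-by-step check:
  pool = (2, 0, 0)
  run W2 (needs (2, 0, 0), free (2, 0, 0)); after release of (1, 2, 1) the pool is (3, 2, 1)
  run W7 (needs (2, 2, 0), free (3, 2, 1)); after release of (0, 0, 3) the pool is (3, 2, 4)
  run W4 (needs (1, 2, 3), free (3, 2, 4)); after release of (2, 2, 2) the pool is (5, 4, 6)
  run W6 (needs (5, 4, 6), free (5, 4, 6)); after release of (3, 2, 2) the pool is (8, 6, 8)
  run W1 (needs (3, 5, 7), free (8, 6, 8)); after release of (1, 3, 1) the pool is (9, 9, 9)


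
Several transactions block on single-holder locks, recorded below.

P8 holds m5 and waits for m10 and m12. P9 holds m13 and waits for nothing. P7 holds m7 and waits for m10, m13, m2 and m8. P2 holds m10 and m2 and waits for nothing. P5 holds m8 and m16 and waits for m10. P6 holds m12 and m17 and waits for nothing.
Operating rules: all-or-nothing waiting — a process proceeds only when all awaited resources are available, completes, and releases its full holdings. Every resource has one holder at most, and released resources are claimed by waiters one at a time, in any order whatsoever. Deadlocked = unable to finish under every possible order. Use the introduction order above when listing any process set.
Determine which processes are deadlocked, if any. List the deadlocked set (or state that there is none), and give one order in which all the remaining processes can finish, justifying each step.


The deadlocked set is empty.
Key observation: all waits point, directly or indirectly, at processes that can finish, so nothing is permanently blocked.
The rest can finish in the order P6, P2, P5, P9, P7, P8.
Walking it through:
  run P6 (it waits on nothing); releases m12 and m17
  run P2 (it waits on nothing); releases m10 and m2
  P5: everything it awaited (m10) is free; runs, freeing m8 and m16
  run P9 (it waits on nothing); releases m13
  P7: everything it awaited (m10, m13, m2 and m8) is free; runs, freeing m7
  P8: everything it awaited (m10 and m12) is free; runs, freeing m5


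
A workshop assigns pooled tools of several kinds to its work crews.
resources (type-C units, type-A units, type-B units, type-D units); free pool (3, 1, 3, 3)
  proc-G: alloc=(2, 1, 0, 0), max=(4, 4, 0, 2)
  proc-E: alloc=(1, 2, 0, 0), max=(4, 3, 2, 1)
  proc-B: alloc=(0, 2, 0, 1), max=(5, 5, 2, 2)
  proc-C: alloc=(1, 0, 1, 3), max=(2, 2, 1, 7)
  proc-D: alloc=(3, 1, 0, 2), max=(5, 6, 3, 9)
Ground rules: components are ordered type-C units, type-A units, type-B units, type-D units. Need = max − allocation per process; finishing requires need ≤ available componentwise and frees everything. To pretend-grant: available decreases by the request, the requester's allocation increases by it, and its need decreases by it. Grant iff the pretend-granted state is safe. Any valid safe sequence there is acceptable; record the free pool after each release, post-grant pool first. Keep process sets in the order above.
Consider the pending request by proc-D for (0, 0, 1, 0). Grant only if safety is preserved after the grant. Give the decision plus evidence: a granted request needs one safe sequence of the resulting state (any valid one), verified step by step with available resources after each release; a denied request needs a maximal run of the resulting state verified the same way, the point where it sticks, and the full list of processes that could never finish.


GRANT: granting preserves safety; a valid post-grant sequence is proc-E, proc-G, proc-B, proc-C, proc-D.
Key observation: after the grant the pool drops to (3, 1, 2, 3), which still lets proc-E finish first and unwind the rest.
Verifying the post-grant state step by step:
  pool = (3, 1, 2, 3)
  proc-E needs (3, 1, 2, 1) <= (3, 1, 2, 3) -> finishes; pool += (1, 2, 0, 0) = (4, 3, 2, 3)
  proc-G needs (2, 3, 0, 2) <= (4, 3, 2, 3) -> finishes; pool += (2, 1, 0, 0) = (6, 4, 2, 3)
  proc-B needs (5, 3, 2, 1) <= (6, 4, 2, 3) -> finishes; pool += (0, 2, 0, 1) = (6, 6, 2, 4)
  proc-C needs (1, 2, 0, 4) <= (6, 6, 2, 4) -> finishes; pool += (1, 0, 1, 3) = (7, 6, 3, 7)
  proc-D needs (2, 5, 2, 7) <= (7, 6, 3, 7) -> finishes; pool += (3, 1, 1, 2) = (10, 7, 4, 9)


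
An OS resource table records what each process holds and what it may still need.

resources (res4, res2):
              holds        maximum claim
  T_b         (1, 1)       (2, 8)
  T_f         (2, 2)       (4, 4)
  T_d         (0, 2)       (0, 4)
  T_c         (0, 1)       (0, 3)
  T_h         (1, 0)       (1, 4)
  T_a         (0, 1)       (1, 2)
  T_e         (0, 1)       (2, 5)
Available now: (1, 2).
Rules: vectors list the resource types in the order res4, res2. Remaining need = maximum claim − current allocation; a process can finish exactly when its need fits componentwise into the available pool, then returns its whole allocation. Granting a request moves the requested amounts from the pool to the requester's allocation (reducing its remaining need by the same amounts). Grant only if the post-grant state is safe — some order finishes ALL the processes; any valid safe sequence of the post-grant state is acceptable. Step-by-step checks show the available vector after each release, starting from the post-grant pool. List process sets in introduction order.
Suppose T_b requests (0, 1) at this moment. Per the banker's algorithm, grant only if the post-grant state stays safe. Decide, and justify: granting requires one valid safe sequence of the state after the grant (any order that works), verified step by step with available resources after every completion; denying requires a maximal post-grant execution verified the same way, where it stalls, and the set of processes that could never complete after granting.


GRANT: granting preserves safety; a valid post-grant sequence is T_a, T_d, T_h, T_e, T_f, T_c, T_b.
Key observation: with (1, 1) left after the transfer, T_a can run at once — the state stays safe.
Check on the post-grant state, step by step:
  pool = (1, 1)
  run T_a (needs (1, 1), free (1, 1)); after release of (0, 1) the pool is (1, 2)
  run T_d (needs (0, 2), free (1, 2)); after release of (0, 2) the pool is (1, 4)
  run T_h (needs (0, 4), free (1, 4)); after release of (1, 0) the pool is (2, 4)
  run T_e (needs (2, 4), free (2, 4)); after release of (0, 1) the pool is (2, 5)
  run T_f (needs (2, 2), free (2, 5)); after release of (2, 2) the pool is (4, 7)
  run T_c (needs (0, 2), free (4, 7)); after release of (0, 1) the pool is (4, 8)
  run T_b (needs (1, 6), free (4, 8)); after release of (1, 2) the pool is (5, 10)


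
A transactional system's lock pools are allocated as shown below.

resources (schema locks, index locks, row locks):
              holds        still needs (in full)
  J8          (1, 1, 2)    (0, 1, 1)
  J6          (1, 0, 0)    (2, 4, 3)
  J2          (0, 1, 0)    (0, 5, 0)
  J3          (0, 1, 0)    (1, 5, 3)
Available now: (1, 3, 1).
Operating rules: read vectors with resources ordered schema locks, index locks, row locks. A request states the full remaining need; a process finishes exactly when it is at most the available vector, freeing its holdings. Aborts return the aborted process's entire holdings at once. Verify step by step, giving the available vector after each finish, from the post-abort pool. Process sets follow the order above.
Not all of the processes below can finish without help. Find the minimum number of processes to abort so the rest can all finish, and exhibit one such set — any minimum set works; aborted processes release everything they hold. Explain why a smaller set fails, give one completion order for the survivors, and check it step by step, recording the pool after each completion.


Abort J3.
Key observation: no ordering could ever have run J2 before the abort of J3; with (0, 1, 0) back in the pool it fits at step 3.
No smaller set exists: with zero aborts the deadlock remains.
The survivors complete as J8, J6, J2. Verifying each step (starting from the post-abort pool):
  pool = (1, 4, 1)
  J8: need (0, 1, 1) fits (1, 4, 1); releases (1, 1, 2), pool now (2, 5, 3)
  J6: need (2, 4, 3) fits (2, 5, 3); releases (1, 0, 0), pool now (3, 5, 3)
  J2: need (0, 5, 0) fits (3, 5, 3); releases (0, 1, 0), pool now (3, 6, 3)


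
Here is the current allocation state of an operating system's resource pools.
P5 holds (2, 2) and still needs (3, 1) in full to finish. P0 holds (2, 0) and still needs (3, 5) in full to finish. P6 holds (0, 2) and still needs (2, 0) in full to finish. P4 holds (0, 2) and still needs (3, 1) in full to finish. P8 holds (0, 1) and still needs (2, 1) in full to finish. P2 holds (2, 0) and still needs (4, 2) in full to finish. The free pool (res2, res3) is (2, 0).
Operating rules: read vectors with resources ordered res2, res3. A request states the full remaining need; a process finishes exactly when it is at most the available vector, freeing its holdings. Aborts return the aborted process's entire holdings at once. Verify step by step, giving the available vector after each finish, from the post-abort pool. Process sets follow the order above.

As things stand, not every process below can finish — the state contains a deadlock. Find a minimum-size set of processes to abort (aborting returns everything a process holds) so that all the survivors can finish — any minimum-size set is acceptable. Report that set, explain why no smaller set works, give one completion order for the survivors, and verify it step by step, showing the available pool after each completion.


The answer: abort P0.
Key observation: no ordering could ever have run P2 before the abort of P0; with (2, 0) back in the pool it fits at step 2.
Minimality: the empty abort set fails — the state is deadlocked as it stands.
Survivors finish in the order: P6, P2, P8, P5, P4. Check, step by step (pool after the aborts first):
  pool = (4, 0)
  P6 needs (2, 0) <= (4, 0) -> finishes; pool += (0, 2) = (4, 2)
  P2 needs (4, 2) <= (4, 2) -> finishes; pool += (2, 0) = (6, 2)
  P8 needs (2, 1) <= (6, 2) -> finishes; pool += (0, 1) = (6, 3)
  P5 needs (3, 1) <= (6, 3) -> finishes; pool += (2, 2) = (8, 5)
  P4 needs (3, 1) <= (8, 5) -> finishes; pool += (0, 2) = (8, 7)


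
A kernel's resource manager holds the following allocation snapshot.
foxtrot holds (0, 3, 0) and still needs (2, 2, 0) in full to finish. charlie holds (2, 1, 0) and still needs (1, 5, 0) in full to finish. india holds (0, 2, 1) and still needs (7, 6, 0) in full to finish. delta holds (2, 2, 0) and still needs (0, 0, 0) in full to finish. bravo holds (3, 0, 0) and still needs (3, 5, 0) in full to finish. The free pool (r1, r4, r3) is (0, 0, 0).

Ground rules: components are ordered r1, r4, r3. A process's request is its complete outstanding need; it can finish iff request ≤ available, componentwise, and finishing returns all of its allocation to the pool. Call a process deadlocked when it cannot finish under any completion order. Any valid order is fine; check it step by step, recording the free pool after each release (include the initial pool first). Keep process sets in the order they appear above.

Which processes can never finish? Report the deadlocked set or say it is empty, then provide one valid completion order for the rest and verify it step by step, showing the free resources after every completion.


The deadlocked set is empty.
Key observation: beginning at delta, releases accumulate fast enough that every process eventually fits.
One completion order for the rest: delta, foxtrot, charlie, bravo, india. Walking it through:
  pool = (0, 0, 0)
  delta: need (0, 0, 0) fits (0, 0, 0); releases (2, 2, 0), pool now (2, 2, 0)
  foxtrot: need (2, 2, 0) fits (2, 2, 0); releases (0, 3, 0), pool now (2, 5, 0)
  charlie: need (1, 5, 0) fits (2, 5, 0); releases (2, 1, 0), pool now (4, 6, 0)
  bravo: need (3, 5, 0) fits (4, 6, 0); releases (3, 0, 0), pool now (7, 6, 0)
  india: need (7, 6, 0) fits (7, 6, 0); releases (0, 2, 1), pool now (7, 8, 1)


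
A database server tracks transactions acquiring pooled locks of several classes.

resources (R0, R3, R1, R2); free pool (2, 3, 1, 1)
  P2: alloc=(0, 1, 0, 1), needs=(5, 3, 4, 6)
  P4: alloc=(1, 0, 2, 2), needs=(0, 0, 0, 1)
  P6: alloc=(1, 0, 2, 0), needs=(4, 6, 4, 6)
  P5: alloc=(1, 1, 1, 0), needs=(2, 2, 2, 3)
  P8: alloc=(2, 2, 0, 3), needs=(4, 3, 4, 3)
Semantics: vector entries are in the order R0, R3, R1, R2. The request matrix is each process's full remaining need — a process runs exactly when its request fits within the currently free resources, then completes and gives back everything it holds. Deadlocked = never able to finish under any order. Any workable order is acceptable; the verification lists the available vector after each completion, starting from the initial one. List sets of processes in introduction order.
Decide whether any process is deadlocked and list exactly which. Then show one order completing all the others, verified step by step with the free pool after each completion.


The deadlocked set is empty.
Key observation: beginning at P4, releases accumulate fast enough that every process eventually fits.
The rest can finish in the order P4, P5, P8, P2, P6. Walking it through:
  pool = (2, 3, 1, 1)
  P4: need (0, 0, 0, 1) fits (2, 3, 1, 1); releases (1, 0, 2, 2), pool now (3, 3, 3, 3)
  P5: need (2, 2, 2, 3) fits (3, 3, 3, 3); releases (1, 1, 1, 0), pool now (4, 4, 4, 3)
  P8: need (4, 3, 4, 3) fits (4, 4, 4, 3); releases (2, 2, 0, 3), pool now (6, 6, 4, 6)
  P2: need (5, 3, 4, 6) fits (6, 6, 4, 6); releases (0, 1, 0, 1), pool now (6, 7, 4, 7)
  P6: need (4, 6, 4, 6) fits (6, 7, 4, 7); releases (1, 0, 2, 0), pool now (7, 7, 6, 7)


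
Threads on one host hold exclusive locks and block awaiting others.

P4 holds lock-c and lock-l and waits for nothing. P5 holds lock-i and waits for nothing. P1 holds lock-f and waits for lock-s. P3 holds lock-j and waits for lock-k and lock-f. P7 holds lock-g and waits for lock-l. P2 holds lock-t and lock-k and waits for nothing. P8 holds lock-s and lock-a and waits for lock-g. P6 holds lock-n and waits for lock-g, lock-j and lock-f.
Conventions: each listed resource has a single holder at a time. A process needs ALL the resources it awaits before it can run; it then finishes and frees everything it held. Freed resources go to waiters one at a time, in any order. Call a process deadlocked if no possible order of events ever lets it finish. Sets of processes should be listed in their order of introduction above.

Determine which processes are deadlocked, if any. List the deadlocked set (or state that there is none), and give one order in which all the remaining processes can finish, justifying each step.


No process is deadlocked.
Key observation: the waits form no ring: some process can always run, and its releases unblock the others one by one.
A valid finishing order for the others: P4, P7, P2, P8, P1, P3, P6, P5.
Walking it through:
  P4 waits on nothing -> runs at once and releases lock-c and lock-l
  run P7 (all its waits — lock-l — are resolved); releases lock-g
  P2 waits on nothing -> runs at once and releases lock-t and lock-k
  run P8 (all its waits — lock-g — are resolved); releases lock-s and lock-a
  run P1 (all its waits — lock-s — are resolved); releases lock-f
  run P3 (all its waits — lock-k and lock-f — are resolved); releases lock-j
  run P6 (all its waits — lock-g, lock-j and lock-f — are resolved); releases lock-n
  P5 waits on nothing -> runs at once and releases lock-i


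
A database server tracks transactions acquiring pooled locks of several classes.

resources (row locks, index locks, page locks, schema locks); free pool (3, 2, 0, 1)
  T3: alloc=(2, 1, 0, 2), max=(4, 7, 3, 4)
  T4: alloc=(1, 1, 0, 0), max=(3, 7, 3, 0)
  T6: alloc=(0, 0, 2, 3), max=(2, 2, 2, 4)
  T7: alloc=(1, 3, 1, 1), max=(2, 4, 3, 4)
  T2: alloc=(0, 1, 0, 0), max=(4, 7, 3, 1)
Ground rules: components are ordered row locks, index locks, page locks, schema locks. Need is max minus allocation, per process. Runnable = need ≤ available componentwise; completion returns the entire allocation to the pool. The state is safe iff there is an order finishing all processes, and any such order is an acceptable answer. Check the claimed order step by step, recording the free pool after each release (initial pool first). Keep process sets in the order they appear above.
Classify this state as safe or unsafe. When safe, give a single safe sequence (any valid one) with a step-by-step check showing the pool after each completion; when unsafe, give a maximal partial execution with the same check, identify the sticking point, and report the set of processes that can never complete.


UNSAFE — no complete ordering exists.
Key observation: even finishing T6, T7 leaves just (4, 5, 3, 5) free — too little index locks for any of the remaining processes.
A maximal execution: T6, T7 — then nothing else fits. Check, step by step:
  pool = (3, 2, 0, 1)
  T6 needs (2, 2, 0, 1) <= (3, 2, 0, 1) -> finishes; pool += (0, 0, 2, 3) = (3, 2, 2, 4)
  T7 needs (1, 1, 2, 3) <= (3, 2, 2, 4) -> finishes; pool += (1, 3, 1, 1) = (4, 5, 3, 5)
  T3 cannot run: need (2, 6, 3, 2) vs free (4, 5, 3, 5) (insufficient index locks)
  T4 cannot run: need (2, 6, 3, 0) vs free (4, 5, 3, 5) (insufficient index locks)
  T2 cannot run: need (4, 6, 3, 1) vs free (4, 5, 3, 5) (insufficient index locks)
Never able to finish: T3, T4 and T2.


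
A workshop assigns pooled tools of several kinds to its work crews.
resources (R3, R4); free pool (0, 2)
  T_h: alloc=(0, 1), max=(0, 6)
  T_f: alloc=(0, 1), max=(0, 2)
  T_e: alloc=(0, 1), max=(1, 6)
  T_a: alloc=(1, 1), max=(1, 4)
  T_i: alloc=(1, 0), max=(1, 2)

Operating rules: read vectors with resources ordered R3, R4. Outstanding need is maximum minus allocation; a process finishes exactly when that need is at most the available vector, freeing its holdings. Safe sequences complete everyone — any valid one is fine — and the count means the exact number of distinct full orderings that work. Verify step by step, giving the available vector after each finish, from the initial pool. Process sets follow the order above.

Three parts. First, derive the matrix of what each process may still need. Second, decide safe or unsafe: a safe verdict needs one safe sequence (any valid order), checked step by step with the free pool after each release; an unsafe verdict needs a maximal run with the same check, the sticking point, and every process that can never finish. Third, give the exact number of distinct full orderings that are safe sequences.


(1) Need matrix, components ordered R3, R4:
  T_h: (0, 5)
  T_f: (0, 1)
  T_e: (1, 5)
  T_a: (0, 3)
  T_i: (0, 2)
(2) The state is UNSAFE.
Key observation: no order helps: past T_i, T_f, T_a, the free pool tops out at (2, 4), below what each blocked process needs in R4.
The run T_i, T_f, T_a cannot be extended any further. Check, step by step:
  pool = (0, 2)
  T_i needs (0, 2) <= (0, 2) -> finishes; pool += (1, 0) = (1, 2)
  T_f needs (0, 1) <= (1, 2) -> finishes; pool += (0, 1) = (1, 3)
  T_a needs (0, 3) <= (1, 3) -> finishes; pool += (1, 1) = (2, 4)
  T_h still needs (0, 5) but only (2, 4) is free — short on R4
  T_e still needs (1, 5) but only (2, 4) is free — short on R4
Processes that can never finish: T_h and T_e.
(3) Precisely 0 of the possible complete orderings are safe sequences.


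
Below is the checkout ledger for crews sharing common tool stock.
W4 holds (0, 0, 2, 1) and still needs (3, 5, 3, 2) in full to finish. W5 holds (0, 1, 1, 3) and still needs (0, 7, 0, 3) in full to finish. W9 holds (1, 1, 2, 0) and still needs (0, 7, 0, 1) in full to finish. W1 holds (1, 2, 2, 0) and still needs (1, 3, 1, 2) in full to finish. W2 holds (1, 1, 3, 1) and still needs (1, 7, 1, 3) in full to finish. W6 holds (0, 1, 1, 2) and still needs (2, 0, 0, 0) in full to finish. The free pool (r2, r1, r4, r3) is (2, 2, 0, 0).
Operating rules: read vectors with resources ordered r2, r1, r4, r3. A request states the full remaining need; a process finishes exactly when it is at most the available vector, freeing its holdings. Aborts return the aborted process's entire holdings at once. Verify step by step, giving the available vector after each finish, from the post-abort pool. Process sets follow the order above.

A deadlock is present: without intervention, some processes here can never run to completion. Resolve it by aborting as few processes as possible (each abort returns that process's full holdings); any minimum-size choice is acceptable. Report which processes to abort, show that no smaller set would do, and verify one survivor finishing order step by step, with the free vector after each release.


Minimum abort set: W5 and W2.
Key observation: before aborting W5 and W2, W9 was permanently blocked — no order could ever run it; afterwards it completes at step 3.
Why nothing smaller works — every single abort fails: W4 alone leaves W5 blocked (short on r1); W5 alone leaves W9 blocked (short on r1); W9 alone leaves W5 blocked (short on r1); W1 alone leaves W5 blocked (short on r1); W2 alone leaves W5 blocked (short on r1); W6 alone leaves W5 blocked (short on r1).
The survivors complete as W1, W6, W9, W4. Walking it through (starting from the post-abort pool):
  pool = (3, 4, 4, 4)
  run W1 (needs (1, 3, 1, 2), free (3, 4, 4, 4)); after release of (1, 2, 2, 0) the pool is (4, 6, 6, 4)
  run W6 (needs (2, 0, 0, 0), free (4, 6, 6, 4)); after release of (0, 1, 1, 2) the pool is (4, 7, 7, 6)
  run W9 (needs (0, 7, 0, 1), free (4, 7, 7, 6)); after release of (1, 1, 2, 0) the pool is (5, 8, 9, 6)
  run W4 (needs (3, 5, 3, 2), free (5, 8, 9, 6)); after release of (0, 0, 2, 1) the pool is (5, 8, 11, 7)


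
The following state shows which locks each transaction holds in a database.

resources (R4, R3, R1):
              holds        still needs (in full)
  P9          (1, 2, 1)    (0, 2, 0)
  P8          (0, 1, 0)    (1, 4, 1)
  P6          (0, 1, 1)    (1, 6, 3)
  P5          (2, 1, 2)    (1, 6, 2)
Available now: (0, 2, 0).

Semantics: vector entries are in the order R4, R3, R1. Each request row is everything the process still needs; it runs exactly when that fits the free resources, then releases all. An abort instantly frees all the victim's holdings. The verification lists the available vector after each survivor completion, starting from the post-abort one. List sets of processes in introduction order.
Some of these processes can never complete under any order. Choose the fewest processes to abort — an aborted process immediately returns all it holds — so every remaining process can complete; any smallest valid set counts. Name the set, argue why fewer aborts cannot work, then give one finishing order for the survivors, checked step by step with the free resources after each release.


Minimum abort set: P5.
Key observation: P6 had no path to completion before; after the abort of P5 ((2, 1, 2) returned), step 3 is where it fits.
Why nothing smaller works: aborting no one leaves the state deadlocked as given.
Survivors finish in the order: P9, P8, P6. Verifying each step (pool after the aborts first):
  pool = (2, 3, 2)
  run P9 (needs (0, 2, 0), free (2, 3, 2)); after release of (1, 2, 1) the pool is (3, 5, 3)
  run P8 (needs (1, 4, 1), free (3, 5, 3)); after release of (0, 1, 0) the pool is (3, 6, 3)
  run P6 (needs (1, 6, 3), free (3, 6, 3)); after release of (0, 1, 1) the pool is (3, 7, 4)


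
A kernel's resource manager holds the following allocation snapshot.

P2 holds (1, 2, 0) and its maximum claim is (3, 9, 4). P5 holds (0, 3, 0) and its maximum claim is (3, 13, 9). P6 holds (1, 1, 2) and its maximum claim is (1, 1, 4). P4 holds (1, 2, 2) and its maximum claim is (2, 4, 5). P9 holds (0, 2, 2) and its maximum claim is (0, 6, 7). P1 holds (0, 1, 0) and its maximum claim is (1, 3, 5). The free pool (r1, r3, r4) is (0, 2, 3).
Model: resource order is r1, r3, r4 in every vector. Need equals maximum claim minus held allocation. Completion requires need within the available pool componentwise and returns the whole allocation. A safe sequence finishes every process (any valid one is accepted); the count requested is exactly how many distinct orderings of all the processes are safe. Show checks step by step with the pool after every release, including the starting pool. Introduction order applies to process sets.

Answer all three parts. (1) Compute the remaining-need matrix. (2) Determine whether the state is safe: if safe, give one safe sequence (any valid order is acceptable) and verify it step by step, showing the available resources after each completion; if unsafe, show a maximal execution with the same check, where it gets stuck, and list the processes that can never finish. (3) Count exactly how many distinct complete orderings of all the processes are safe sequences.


(1) Remaining need (order r1, r3, r4):
  P2: (2, 7, 4)
  P5: (3, 10, 9)
  P6: (0, 0, 2)
  P4: (1, 2, 3)
  P9: (0, 4, 5)
  P1: (1, 2, 5)
(2) SAFE — a valid safe sequence is P6, P4, P9, P1, P2, P5.
Key observation: the first exact fit in this order is P4 — it needs (1, 2, 3) with (1, 3, 5) free, meeting a requested resource to the last unit.
Step-by-step check:
  pool = (0, 2, 3)
  P6: need (0, 0, 2) fits (0, 2, 3); releases (1, 1, 2), pool now (1, 3, 5)
  P4: need (1, 2, 3) fits (1, 3, 5); releases (1, 2, 2), pool now (2, 5, 7)
  P9: need (0, 4, 5) fits (2, 5, 7); releases (0, 2, 2), pool now (2, 7, 9)
  P1: need (1, 2, 5) fits (2, 7, 9); releases (0, 1, 0), pool now (2, 8, 9)
  P2: need (2, 7, 4) fits (2, 8, 9); releases (1, 2, 0), pool now (3, 10, 9)
  P5: need (3, 10, 9) fits (3, 10, 9); releases (0, 3, 0), pool now (3, 13, 9)
(3) Exactly 5 of the possible complete orderings are safe sequences.


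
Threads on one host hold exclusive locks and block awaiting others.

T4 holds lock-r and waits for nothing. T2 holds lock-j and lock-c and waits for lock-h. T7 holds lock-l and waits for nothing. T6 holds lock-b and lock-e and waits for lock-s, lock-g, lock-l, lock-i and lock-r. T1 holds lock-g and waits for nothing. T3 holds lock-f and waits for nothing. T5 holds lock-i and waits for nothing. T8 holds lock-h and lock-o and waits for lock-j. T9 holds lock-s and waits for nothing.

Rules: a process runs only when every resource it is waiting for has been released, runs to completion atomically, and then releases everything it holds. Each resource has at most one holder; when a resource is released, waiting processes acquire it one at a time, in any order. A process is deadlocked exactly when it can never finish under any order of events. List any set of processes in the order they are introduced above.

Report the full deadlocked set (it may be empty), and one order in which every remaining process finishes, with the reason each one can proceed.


Deadlocked: T2 and T8.
Key observation: the wait chain closes on itself along T2 -> T8 -> T2; no other process is dragged down with it.
One completion order for the rest: T7, T9, T4, T3, T1, T5, T6.
Check, step by step:
  T7: no waits; runs immediately, freeing lock-l
  T9: no waits; runs immediately, freeing lock-s
  T4: no waits; runs immediately, freeing lock-r
  T3: no waits; runs immediately, freeing lock-f
  T1: no waits; runs immediately, freeing lock-g
  T5: no waits; runs immediately, freeing lock-i
  T6 waits on lock-s, lock-g, lock-l, lock-i and lock-r — all released -> runs and releases lock-b and lock-e


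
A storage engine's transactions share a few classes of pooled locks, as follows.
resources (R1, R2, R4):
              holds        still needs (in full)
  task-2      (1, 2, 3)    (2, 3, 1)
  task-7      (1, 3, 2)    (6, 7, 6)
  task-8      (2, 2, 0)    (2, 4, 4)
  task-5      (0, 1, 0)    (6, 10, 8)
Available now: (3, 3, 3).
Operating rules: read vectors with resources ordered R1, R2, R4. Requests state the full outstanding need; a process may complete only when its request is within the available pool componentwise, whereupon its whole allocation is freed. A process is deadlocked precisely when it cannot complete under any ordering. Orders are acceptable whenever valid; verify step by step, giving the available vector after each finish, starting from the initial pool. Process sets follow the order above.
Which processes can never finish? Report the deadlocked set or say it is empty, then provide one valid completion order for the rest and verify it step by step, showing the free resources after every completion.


The deadlocked set is empty.
Key observation: starting with task-2, each completion frees enough for the next — no one is permanently blocked.
One completion order for the rest: task-2, task-8, task-7, task-5. Check, step by step:
  pool = (3, 3, 3)
  task-2 needs (2, 3, 1) <= (3, 3, 3) -> finishes; pool += (1, 2, 3) = (4, 5, 6)
  task-8 needs (2, 4, 4) <= (4, 5, 6) -> finishes; pool += (2, 2, 0) = (6, 7, 6)
  task-7 needs (6, 7, 6) <= (6, 7, 6) -> finishes; pool += (1, 3, 2) = (7, 10, 8)
  task-5 needs (6, 10, 8) <= (7, 10, 8) -> finishes; pool += (0, 1, 0) = (7, 11, 8)


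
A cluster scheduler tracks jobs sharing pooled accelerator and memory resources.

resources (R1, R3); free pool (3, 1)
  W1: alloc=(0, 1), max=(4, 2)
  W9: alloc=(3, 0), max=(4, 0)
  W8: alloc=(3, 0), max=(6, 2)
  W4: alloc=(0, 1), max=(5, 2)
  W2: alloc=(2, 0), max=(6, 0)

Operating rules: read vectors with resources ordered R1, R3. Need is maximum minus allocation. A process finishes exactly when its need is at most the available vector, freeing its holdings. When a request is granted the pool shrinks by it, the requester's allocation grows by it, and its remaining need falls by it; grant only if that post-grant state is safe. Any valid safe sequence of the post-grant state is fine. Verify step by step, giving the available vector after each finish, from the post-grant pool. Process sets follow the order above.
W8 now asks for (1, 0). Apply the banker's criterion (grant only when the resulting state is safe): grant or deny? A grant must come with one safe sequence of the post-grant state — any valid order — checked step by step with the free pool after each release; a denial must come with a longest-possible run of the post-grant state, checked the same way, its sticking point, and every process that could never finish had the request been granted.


GRANT — the state after the grant stays safe, e.g. via W9, W1, W2, W8, W4.
Key observation: even at the reduced pool (2, 1), W9 fits immediately, so safety survives the grant.
Verifying the post-grant state step by step:
  pool = (2, 1)
  run W9 (needs (1, 0), free (2, 1)); after release of (3, 0) the pool is (5, 1)
  run W1 (needs (4, 1), free (5, 1)); after release of (0, 1) the pool is (5, 2)
  run W2 (needs (4, 0), free (5, 2)); after release of (2, 0) the pool is (7, 2)
  run W8 (needs (2, 2), free (7, 2)); after release of (4, 0) the pool is (11, 2)
  run W4 (needs (5, 1), free (11, 2)); after release of (0, 1) the pool is (11, 3)
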